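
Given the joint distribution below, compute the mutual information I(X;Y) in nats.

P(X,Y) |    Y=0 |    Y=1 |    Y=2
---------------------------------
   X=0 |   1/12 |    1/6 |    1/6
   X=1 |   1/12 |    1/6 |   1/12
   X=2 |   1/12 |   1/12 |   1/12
0.0168 nats

Mutual information: I(X;Y) = H(X) + H(Y) - H(X,Y)

Marginals:
P(X) = (5/12, 1/3, 1/4), H(X) = 1.0776 nats
P(Y) = (1/4, 5/12, 1/3), H(Y) = 1.0776 nats

Joint entropy: H(X,Y) = 2.1383 nats

I(X;Y) = 1.0776 + 1.0776 - 2.1383 = 0.0168 nats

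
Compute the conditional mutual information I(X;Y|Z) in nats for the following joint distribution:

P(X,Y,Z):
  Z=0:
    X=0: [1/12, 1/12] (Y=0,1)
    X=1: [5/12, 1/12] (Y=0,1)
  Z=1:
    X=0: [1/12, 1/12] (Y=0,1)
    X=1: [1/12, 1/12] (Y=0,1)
0.0341 nats

Conditional mutual information: I(X;Y|Z) = H(X|Z) + H(Y|Z) - H(X,Y|Z)

H(Z) = 0.6365
H(X,Z) = 1.2425 → H(X|Z) = 0.6059
H(Y,Z) = 1.2425 → H(Y|Z) = 0.6059
H(X,Y,Z) = 1.8143 → H(X,Y|Z) = 1.1778

I(X;Y|Z) = 0.6059 + 0.6059 - 1.1778 = 0.0341 nats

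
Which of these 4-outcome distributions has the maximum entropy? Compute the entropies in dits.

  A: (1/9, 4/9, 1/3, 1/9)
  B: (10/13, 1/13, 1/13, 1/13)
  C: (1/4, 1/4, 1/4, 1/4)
C

For a discrete distribution over n outcomes, entropy is maximized by the uniform distribution.

Computing entropies:
H(A) = 0.5276 dits
H(B) = 0.3447 dits
H(C) = 0.6021 dits

The uniform distribution (where all probabilities equal 1/4) achieves the maximum entropy of log_10(4) = 0.6021 dits.

Distribution C has the highest entropy.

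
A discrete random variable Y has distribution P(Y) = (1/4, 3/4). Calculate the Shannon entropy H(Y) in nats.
0.5623 nats

Shannon entropy is H(X) = -Σ p(x) log p(x).

For P = (1/4, 3/4):
H = -1/4 × log_e(1/4) -3/4 × log_e(3/4)
H = 0.5623 nats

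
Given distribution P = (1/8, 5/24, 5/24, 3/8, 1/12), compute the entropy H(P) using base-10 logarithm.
0.6464 dits

Shannon entropy is H(X) = -Σ p(x) log p(x).

For P = (1/8, 5/24, 5/24, 3/8, 1/12):
H = -1/8 × log_10(1/8) -5/24 × log_10(5/24) -5/24 × log_10(5/24) -3/8 × log_10(3/8) -1/12 × log_10(1/12)
H = 0.6464 dits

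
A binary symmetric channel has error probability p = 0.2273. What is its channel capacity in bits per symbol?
0.2267 bits

For a binary symmetric channel (BSC) with error probability p:
Capacity C = 1 - H(p) bits per symbol

where H(p) = -p log₂(p) - (1-p) log₂(1-p) is the binary entropy function.

H(0.2273) = 0.7733 bits
C = 1 - 0.7733 = 0.2267 bits per symbol

This means we can reliably transmit up to 0.2267 bits of information per channel use.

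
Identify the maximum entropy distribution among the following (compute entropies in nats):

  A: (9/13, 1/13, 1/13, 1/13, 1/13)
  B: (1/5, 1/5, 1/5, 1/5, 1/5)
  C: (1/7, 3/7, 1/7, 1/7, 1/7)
B

For a discrete distribution over n outcomes, entropy is maximized by the uniform distribution.

Computing entropies:
H(A) = 1.0438 nats
H(B) = 1.6094 nats
H(C) = 1.4751 nats

The uniform distribution (where all probabilities equal 1/5) achieves the maximum entropy of log_e(5) = 1.6094 nats.

Distribution B has the highest entropy.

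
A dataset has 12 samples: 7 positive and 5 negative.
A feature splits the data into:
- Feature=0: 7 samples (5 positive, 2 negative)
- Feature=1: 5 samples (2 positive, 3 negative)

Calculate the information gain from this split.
0.0718 bits

Information Gain = H(Y) - H(Y|Feature)

Before split:
P(positive) = 7/12 = 0.5833
H(Y) = 0.9799 bits

After split:
Feature=0: H = 0.8631 bits (weight = 7/12)
Feature=1: H = 0.9710 bits (weight = 5/12)
H(Y|Feature) = (7/12)×0.8631 + (5/12)×0.9710 = 0.9080 bits

Information Gain = 0.9799 - 0.9080 = 0.0718 bits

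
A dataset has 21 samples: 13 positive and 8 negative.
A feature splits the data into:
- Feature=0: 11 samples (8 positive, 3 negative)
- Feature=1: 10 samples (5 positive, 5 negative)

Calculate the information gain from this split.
0.0397 bits

Information Gain = H(Y) - H(Y|Feature)

Before split:
P(positive) = 13/21 = 0.6190
H(Y) = 0.9587 bits

After split:
Feature=0: H = 0.8454 bits (weight = 11/21)
Feature=1: H = 1.0000 bits (weight = 10/21)
H(Y|Feature) = (11/21)×0.8454 + (10/21)×1.0000 = 0.9190 bits

Information Gain = 0.9587 - 0.9190 = 0.0397 bits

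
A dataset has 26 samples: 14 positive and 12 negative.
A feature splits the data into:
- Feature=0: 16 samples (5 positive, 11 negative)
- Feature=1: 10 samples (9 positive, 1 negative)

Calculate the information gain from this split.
0.2639 bits

Information Gain = H(Y) - H(Y|Feature)

Before split:
P(positive) = 14/26 = 0.5385
H(Y) = 0.9957 bits

After split:
Feature=0: H = 0.8960 bits (weight = 16/26)
Feature=1: H = 0.4690 bits (weight = 10/26)
H(Y|Feature) = (16/26)×0.8960 + (10/26)×0.4690 = 0.7318 bits

Information Gain = 0.9957 - 0.7318 = 0.2639 bits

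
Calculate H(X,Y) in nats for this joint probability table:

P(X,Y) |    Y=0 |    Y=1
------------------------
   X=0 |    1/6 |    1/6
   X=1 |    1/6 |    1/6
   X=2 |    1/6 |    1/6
1.7918 nats

Joint entropy is H(X,Y) = -Σ_{x,y} p(x,y) log p(x,y).

Summing over all non-zero entries:
H(X,Y) = -[1/6·log_e(1/6) + 1/6·log_e(1/6) + 1/6·log_e(1/6) + 1/6·log_e(1/6) + 1/6·log_e(1/6) + 1/6·log_e(1/6)]
H(X,Y) = 1.7918 nats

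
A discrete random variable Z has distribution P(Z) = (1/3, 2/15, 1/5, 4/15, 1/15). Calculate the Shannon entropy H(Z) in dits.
0.6470 dits

Shannon entropy is H(X) = -Σ p(x) log p(x).

For P = (1/3, 2/15, 1/5, 4/15, 1/15):
H = -1/3 × log_10(1/3) -2/15 × log_10(2/15) -1/5 × log_10(1/5) -4/15 × log_10(4/15) -1/15 × log_10(1/15)
H = 0.6470 dits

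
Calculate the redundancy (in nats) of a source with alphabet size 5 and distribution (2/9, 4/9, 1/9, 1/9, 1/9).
0.1824 nats

Redundancy measures how far a source is from maximum entropy:
R = H_max - H(X)

Maximum entropy for 5 symbols: H_max = log_e(5) = 1.6094 nats
Actual entropy: H(X) = 1.4271 nats
Redundancy: R = 1.6094 - 1.4271 = 0.1824 nats

This redundancy represents potential for compression: the source could be compressed by 0.1824 nats per symbol.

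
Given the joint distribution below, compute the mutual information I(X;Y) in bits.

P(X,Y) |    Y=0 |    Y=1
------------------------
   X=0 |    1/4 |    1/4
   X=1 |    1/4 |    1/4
0.0000 bits

Mutual information: I(X;Y) = H(X) + H(Y) - H(X,Y)

Marginals:
P(X) = (1/2, 1/2), H(X) = 1.0000 bits
P(Y) = (1/2, 1/2), H(Y) = 1.0000 bits

Joint entropy: H(X,Y) = 2.0000 bits

I(X;Y) = 1.0000 + 1.0000 - 2.0000 = 0.0000 bits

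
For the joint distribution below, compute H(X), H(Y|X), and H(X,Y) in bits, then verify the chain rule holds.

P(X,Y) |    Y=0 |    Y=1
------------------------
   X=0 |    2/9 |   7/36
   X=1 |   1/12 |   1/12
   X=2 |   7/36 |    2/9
H(X,Y) = 2.4807, H(X) = 1.4834, H(Y|X) = 0.9973 (all in bits)

Chain rule: H(X,Y) = H(X) + H(Y|X)

Left side — joint entropy directly:
H(X,Y) = -Σ p(x,y) log p(x,y) = 2.4807 bits

Right side — compute H(Y|X) from the conditional distributions:
P(X) = (5/12, 1/6, 5/12), so H(X) = 1.4834 bits
H(Y|X) = Σ_x P(X=x) · H(Y|X=x):
  P(Y|X=0) = (8/15, 7/15), H(Y|X=0) = 0.9968, weight P(X=0) = 5/12
  P(Y|X=1) = (1/2, 1/2), H(Y|X=1) = 1.0000, weight P(X=1) = 1/6
  P(Y|X=2) = (7/15, 8/15), H(Y|X=2) = 0.9968, weight P(X=2) = 5/12
H(Y|X) = 0.9973 bits

H(X) + H(Y|X) = 1.4834 + 0.9973 = 2.4807 bits

Both sides equal 2.4807 bits. ✓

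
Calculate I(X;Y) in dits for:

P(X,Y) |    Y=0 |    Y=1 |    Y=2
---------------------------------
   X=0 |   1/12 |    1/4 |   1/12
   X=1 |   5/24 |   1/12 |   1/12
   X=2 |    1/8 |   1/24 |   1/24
0.0401 dits

Mutual information: I(X;Y) = H(X) + H(Y) - H(X,Y)

Marginals:
P(X) = (5/12, 3/8, 5/24), H(X) = 0.4601 dits
P(Y) = (5/12, 3/8, 5/24), H(Y) = 0.4601 dits

Joint entropy: H(X,Y) = 0.8801 dits

I(X;Y) = 0.4601 + 0.4601 - 0.8801 = 0.0401 dits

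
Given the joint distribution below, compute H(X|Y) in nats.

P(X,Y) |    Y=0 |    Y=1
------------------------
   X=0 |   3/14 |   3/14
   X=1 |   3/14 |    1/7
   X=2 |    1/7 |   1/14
1.0519 nats

Using the chain rule: H(X|Y) = H(X,Y) - H(Y)

First, compute H(X,Y) = 1.7348 nats

Marginal P(Y) = (4/7, 3/7)
H(Y) = 0.6829 nats

H(X|Y) = H(X,Y) - H(Y) = 1.7348 - 0.6829 = 1.0519 nats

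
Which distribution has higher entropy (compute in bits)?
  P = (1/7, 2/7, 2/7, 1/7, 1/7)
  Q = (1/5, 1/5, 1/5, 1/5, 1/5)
Q

Computing entropies in bits:
H(P) = 2.2359
H(Q) = 2.3219

Distribution Q has higher entropy.

Intuition: The distribution closer to uniform (more spread out) has higher entropy.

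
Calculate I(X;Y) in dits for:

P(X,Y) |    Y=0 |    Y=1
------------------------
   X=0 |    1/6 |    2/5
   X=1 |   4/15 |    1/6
0.0227 dits

Mutual information: I(X;Y) = H(X) + H(Y) - H(X,Y)

Marginals:
P(X) = (17/30, 13/30), H(X) = 0.2972 dits
P(Y) = (13/30, 17/30), H(Y) = 0.2972 dits

Joint entropy: H(X,Y) = 0.5716 dits

I(X;Y) = 0.2972 + 0.2972 - 0.5716 = 0.0227 dits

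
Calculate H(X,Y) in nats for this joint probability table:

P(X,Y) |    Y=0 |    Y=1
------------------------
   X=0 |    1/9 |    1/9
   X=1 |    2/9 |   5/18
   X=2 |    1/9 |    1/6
1.7211 nats

Joint entropy is H(X,Y) = -Σ_{x,y} p(x,y) log p(x,y).

Summing over all non-zero entries:
H(X,Y) = -[1/9·log_e(1/9) + 1/9·log_e(1/9) + 2/9·log_e(2/9) + 5/18·log_e(5/18) + 1/9·log_e(1/9) + 1/6·log_e(1/6)]
H(X,Y) = 1.7211 nats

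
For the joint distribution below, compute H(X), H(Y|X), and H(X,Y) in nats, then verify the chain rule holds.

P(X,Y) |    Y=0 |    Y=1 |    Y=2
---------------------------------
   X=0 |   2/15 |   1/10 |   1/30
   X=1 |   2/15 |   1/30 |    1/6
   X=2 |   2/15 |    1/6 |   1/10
H(X,Y) = 2.0905, H(X) = 1.0852, H(Y|X) = 1.0053 (all in nats)

Chain rule: H(X,Y) = H(X) + H(Y|X)

Left side — joint entropy directly:
H(X,Y) = -Σ p(x,y) log p(x,y) = 2.0905 nats

Right side — compute H(Y|X) from the conditional distributions:
P(X) = (4/15, 1/3, 2/5), so H(X) = 1.0852 nats
H(Y|X) = Σ_x P(X=x) · H(Y|X=x):
  P(Y|X=0) = (1/2, 3/8, 1/8), H(Y|X=0) = 0.9743, weight P(X=0) = 4/15
  P(Y|X=1) = (2/5, 1/10, 1/2), H(Y|X=1) = 0.9433, weight P(X=1) = 1/3
  P(Y|X=2) = (1/3, 5/12, 1/4), H(Y|X=2) = 1.0776, weight P(X=2) = 2/5
H(Y|X) = 1.0053 nats

H(X) + H(Y|X) = 1.0852 + 1.0053 = 2.0905 nats

Both sides equal 2.0905 nats. ✓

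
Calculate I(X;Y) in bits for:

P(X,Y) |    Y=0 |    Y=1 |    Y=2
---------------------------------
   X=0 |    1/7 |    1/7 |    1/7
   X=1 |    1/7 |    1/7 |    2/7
0.0202 bits

Mutual information: I(X;Y) = H(X) + H(Y) - H(X,Y)

Marginals:
P(X) = (3/7, 4/7), H(X) = 0.9852 bits
P(Y) = (2/7, 2/7, 3/7), H(Y) = 1.5567 bits

Joint entropy: H(X,Y) = 2.5216 bits

I(X;Y) = 0.9852 + 1.5567 - 2.5216 = 0.0202 bits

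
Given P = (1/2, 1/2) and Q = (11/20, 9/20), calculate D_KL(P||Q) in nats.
0.0050 nats

KL divergence: D_KL(P||Q) = Σ p(x) log(p(x)/q(x))

Computing term by term:
  x=0: 1/2 × log_e[(1/2)/(11/20)] = 1/2 × -0.0953 = -0.0477
  x=1: 1/2 × log_e[(1/2)/(9/20)] = 1/2 × 0.1054 = 0.0527

D_KL(P||Q) = 0.0050 nats

Note: KL divergence is always non-negative and equals 0 iff P = Q.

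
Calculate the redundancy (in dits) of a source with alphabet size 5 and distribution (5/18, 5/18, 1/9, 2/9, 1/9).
0.0327 dits

Redundancy measures how far a source is from maximum entropy:
R = H_max - H(X)

Maximum entropy for 5 symbols: H_max = log_10(5) = 0.6990 dits
Actual entropy: H(X) = 0.6663 dits
Redundancy: R = 0.6990 - 0.6663 = 0.0327 dits

This redundancy represents potential for compression: the source could be compressed by 0.0327 dits per symbol.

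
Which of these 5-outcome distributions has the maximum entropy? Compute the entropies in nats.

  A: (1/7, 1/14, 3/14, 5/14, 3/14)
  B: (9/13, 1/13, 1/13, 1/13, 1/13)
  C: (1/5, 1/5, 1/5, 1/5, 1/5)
C

For a discrete distribution over n outcomes, entropy is maximized by the uniform distribution.

Computing entropies:
H(A) = 1.4944 nats
H(B) = 1.0438 nats
H(C) = 1.6094 nats

The uniform distribution (where all probabilities equal 1/5) achieves the maximum entropy of log_e(5) = 1.6094 nats.

Distribution C has the highest entropy.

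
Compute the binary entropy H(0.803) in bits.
0.7159 bits

The binary entropy function is:
H(p) = -p log(p) - (1-p) log(1-p)

H(0.803) = -0.803 × log_2(0.803) - 0.197 × log_2(0.197)
H(0.803) = 0.7159 bits

Note: Binary entropy is maximized at p=0.5 (H=1 bit) and minimized at p=0 or p=1 (H=0).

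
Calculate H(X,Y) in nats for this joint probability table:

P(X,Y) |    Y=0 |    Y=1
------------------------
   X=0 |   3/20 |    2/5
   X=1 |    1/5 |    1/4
1.3195 nats

Joint entropy is H(X,Y) = -Σ_{x,y} p(x,y) log p(x,y).

Summing over all non-zero entries:
H(X,Y) = -[3/20·log_e(3/20) + 2/5·log_e(2/5) + 1/5·log_e(1/5) + 1/4·log_e(1/4)]
H(X,Y) = 1.3195 nats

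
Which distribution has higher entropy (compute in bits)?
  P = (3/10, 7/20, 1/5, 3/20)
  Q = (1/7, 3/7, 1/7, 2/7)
P

Computing entropies in bits:
H(P) = 1.9261
H(Q) = 1.8424

Distribution P has higher entropy.

Intuition: The distribution closer to uniform (more spread out) has higher entropy.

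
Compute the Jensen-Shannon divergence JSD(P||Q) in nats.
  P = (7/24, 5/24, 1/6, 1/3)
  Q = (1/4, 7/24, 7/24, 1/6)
0.0271 nats

Jensen-Shannon divergence is:
JSD(P||Q) = 0.5 × D_KL(P||M) + 0.5 × D_KL(Q||M)
where M = 0.5 × (P + Q) is the mixture distribution.

M = 0.5 × (7/24, 5/24, 1/6, 1/3) + 0.5 × (1/4, 7/24, 7/24, 1/6) = (0.270833, 1/4, 0.229167, 1/4)

D_KL(P||M) = 0.0264 nats
D_KL(Q||M) = 0.0277 nats

JSD(P||Q) = 0.5 × 0.0264 + 0.5 × 0.0277 = 0.0271 nats

Unlike KL divergence, JSD is symmetric and bounded: 0 ≤ JSD ≤ log(2).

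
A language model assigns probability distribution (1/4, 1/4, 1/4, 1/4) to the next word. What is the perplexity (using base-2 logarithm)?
4.0000

Perplexity is 2^H (or exp(H) for natural log).

First, H = -Σ p log p = 2.0000 bits
Perplexity = 2^2.0000 = 4.0000

Interpretation: The model's uncertainty is equivalent to choosing uniformly among 4.0 options.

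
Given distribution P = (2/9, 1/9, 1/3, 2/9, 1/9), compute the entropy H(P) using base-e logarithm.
1.5230 nats

Shannon entropy is H(X) = -Σ p(x) log p(x).

For P = (2/9, 1/9, 1/3, 2/9, 1/9):
H = -2/9 × log_e(2/9) -1/9 × log_e(1/9) -1/3 × log_e(1/3) -2/9 × log_e(2/9) -1/9 × log_e(1/9)
H = 1.5230 nats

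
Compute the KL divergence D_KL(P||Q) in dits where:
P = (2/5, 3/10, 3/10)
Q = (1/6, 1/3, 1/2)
0.0718 dits

KL divergence: D_KL(P||Q) = Σ p(x) log(p(x)/q(x))

Computing term by term:
  x=0: 2/5 × log_10[(2/5)/(1/6)] = 2/5 × 0.3802 = 0.1521
  x=1: 3/10 × log_10[(3/10)/(1/3)] = 3/10 × -0.0458 = -0.0137
  x=2: 3/10 × log_10[(3/10)/(1/2)] = 3/10 × -0.2218 = -0.0666

D_KL(P||Q) = 0.0718 dits

Note: KL divergence is always non-negative and equals 0 iff P = Q.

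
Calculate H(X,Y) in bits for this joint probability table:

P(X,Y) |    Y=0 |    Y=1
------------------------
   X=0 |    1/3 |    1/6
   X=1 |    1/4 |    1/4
1.9591 bits

Joint entropy is H(X,Y) = -Σ_{x,y} p(x,y) log p(x,y).

Summing over all non-zero entries:
H(X,Y) = -[1/3·log_2(1/3) + 1/6·log_2(1/6) + 1/4·log_2(1/4) + 1/4·log_2(1/4)]
H(X,Y) = 1.9591 bits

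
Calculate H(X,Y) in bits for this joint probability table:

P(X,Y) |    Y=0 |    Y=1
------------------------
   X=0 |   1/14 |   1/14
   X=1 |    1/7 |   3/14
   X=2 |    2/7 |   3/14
2.4138 bits

Joint entropy is H(X,Y) = -Σ_{x,y} p(x,y) log p(x,y).

Summing over all non-zero entries:
H(X,Y) = -[1/14·log_2(1/14) + 1/14·log_2(1/14) + 1/7·log_2(1/7) + 3/14·log_2(3/14) + 2/7·log_2(2/7) + 3/14·log_2(3/14)]
H(X,Y) = 2.4138 bits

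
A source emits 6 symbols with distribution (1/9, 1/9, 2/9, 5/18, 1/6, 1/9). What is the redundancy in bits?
0.1020 bits

Redundancy measures how far a source is from maximum entropy:
R = H_max - H(X)

Maximum entropy for 6 symbols: H_max = log_2(6) = 2.5850 bits
Actual entropy: H(X) = 2.4830 bits
Redundancy: R = 2.5850 - 2.4830 = 0.1020 bits

This redundancy represents potential for compression: the source could be compressed by 0.1020 bits per symbol.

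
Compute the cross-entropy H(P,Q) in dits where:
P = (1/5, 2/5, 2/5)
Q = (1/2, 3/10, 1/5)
0.5489 dits

Cross-entropy: H(P,Q) = -Σ p(x) log q(x)

Alternatively: H(P,Q) = H(P) + D_KL(P||Q)
H(P) = 0.4581 dits
D_KL(P||Q) = 0.0908 dits

H(P,Q) = 0.4581 + 0.0908 = 0.5489 dits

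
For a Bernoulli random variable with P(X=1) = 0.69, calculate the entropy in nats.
0.6191 nats

The binary entropy function is:
H(p) = -p log(p) - (1-p) log(1-p)

H(0.69) = -0.69 × log_e(0.69) - 0.31 × log_e(0.31)
H(0.69) = 0.6191 nats

Note: Binary entropy is maximized at p=0.5 (H=1 bit) and minimized at p=0 or p=1 (H=0).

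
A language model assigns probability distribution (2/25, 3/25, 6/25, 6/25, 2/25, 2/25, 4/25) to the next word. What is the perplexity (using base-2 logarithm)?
6.2892

Perplexity is 2^H (or exp(H) for natural log).

First, H = -Σ p log p = 2.6529 bits
Perplexity = 2^2.6529 = 6.2892

Interpretation: The model's uncertainty is equivalent to choosing uniformly among 6.3 options.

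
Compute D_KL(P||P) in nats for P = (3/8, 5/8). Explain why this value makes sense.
0.0000 nats

KL divergence satisfies the Gibbs inequality: D_KL(P||Q) ≥ 0 for all distributions P, Q.

D_KL(P||Q) = Σ p(x) log(p(x)/q(x))
Each term is p(x) × log_e(p(x)/p(x)) = p(x) × log_e(1) = 0, so the sum is 0.
D_KL(P||Q) = 0.0000 nats

When P = Q, the KL divergence is exactly 0, as there is no 'divergence' between identical distributions.

This non-negativity is a fundamental property: relative entropy cannot be negative because it measures how different Q is from P.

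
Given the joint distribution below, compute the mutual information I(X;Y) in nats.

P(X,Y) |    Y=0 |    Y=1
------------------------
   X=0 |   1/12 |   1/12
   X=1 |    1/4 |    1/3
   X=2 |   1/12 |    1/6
0.0062 nats

Mutual information: I(X;Y) = H(X) + H(Y) - H(X,Y)

Marginals:
P(X) = (1/6, 7/12, 1/4), H(X) = 0.9596 nats
P(Y) = (5/12, 7/12), H(Y) = 0.6792 nats

Joint entropy: H(X,Y) = 1.6326 nats

I(X;Y) = 0.9596 + 0.6792 - 1.6326 = 0.0062 nats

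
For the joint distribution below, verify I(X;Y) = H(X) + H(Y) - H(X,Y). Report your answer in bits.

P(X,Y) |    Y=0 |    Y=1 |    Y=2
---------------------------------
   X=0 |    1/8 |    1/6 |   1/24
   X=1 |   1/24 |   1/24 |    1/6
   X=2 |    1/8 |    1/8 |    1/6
I(X;Y) = 0.1414 bits

Mutual information has multiple equivalent forms:
- I(X;Y) = H(X) - H(X|Y)
- I(X;Y) = H(Y) - H(Y|X)
- I(X;Y) = H(X) + H(Y) - H(X,Y)

Computing all quantities:
H(X) = 1.5546, H(Y) = 1.5774, H(X,Y) = 2.9906
H(X|Y) = 1.4132, H(Y|X) = 1.4360

Verification:
H(X) - H(X|Y) = 1.5546 - 1.4132 = 0.1414
H(Y) - H(Y|X) = 1.5774 - 1.4360 = 0.1414
H(X) + H(Y) - H(X,Y) = 1.5546 + 1.5774 - 2.9906 = 0.1414

All forms give I(X;Y) = 0.1414 bits. ✓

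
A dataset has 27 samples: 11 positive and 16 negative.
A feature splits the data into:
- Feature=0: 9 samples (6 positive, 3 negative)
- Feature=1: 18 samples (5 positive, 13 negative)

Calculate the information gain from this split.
0.1008 bits

Information Gain = H(Y) - H(Y|Feature)

Before split:
P(positive) = 11/27 = 0.4074
H(Y) = 0.9751 bits

After split:
Feature=0: H = 0.9183 bits (weight = 9/27)
Feature=1: H = 0.8524 bits (weight = 18/27)
H(Y|Feature) = (9/27)×0.9183 + (18/27)×0.8524 = 0.8744 bits

Information Gain = 0.9751 - 0.8744 = 0.1008 bits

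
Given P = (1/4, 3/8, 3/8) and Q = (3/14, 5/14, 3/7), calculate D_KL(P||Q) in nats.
0.0068 nats

KL divergence: D_KL(P||Q) = Σ p(x) log(p(x)/q(x))

Computing term by term:
  x=0: 1/4 × log_e[(1/4)/(3/14)] = 1/4 × 0.1542 = 0.0385
  x=1: 3/8 × log_e[(3/8)/(5/14)] = 3/8 × 0.0488 = 0.0183
  x=2: 3/8 × log_e[(3/8)/(3/7)] = 3/8 × -0.1335 = -0.0501

D_KL(P||Q) = 0.0068 nats

Note: KL divergence is always non-negative and equals 0 iff P = Q.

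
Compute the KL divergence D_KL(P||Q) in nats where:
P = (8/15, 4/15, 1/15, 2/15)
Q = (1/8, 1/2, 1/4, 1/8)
0.5266 nats

KL divergence: D_KL(P||Q) = Σ p(x) log(p(x)/q(x))

Computing term by term:
  x=0: 8/15 × log_e[(8/15)/(1/8)] = 8/15 × 1.4508 = 0.7738
  x=1: 4/15 × log_e[(4/15)/(1/2)] = 4/15 × -0.6286 = -0.1676
  x=2: 1/15 × log_e[(1/15)/(1/4)] = 1/15 × -1.3218 = -0.0881
  x=3: 2/15 × log_e[(2/15)/(1/8)] = 2/15 × 0.0645 = 0.0086

D_KL(P||Q) = 0.5266 nats

Note: KL divergence is always non-negative and equals 0 iff P = Q.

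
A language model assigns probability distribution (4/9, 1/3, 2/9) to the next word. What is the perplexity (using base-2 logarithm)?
2.8888

Perplexity is 2^H (or exp(H) for natural log).

First, H = -Σ p log p = 1.5305 bits
Perplexity = 2^1.5305 = 2.8888

Interpretation: The model's uncertainty is equivalent to choosing uniformly among 2.9 options.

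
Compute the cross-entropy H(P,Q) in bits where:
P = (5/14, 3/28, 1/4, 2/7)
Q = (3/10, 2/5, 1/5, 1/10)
2.2916 bits

Cross-entropy: H(P,Q) = -Σ p(x) log q(x)

Alternatively: H(P,Q) = H(P) + D_KL(P||Q)
H(P) = 1.8922 bits
D_KL(P||Q) = 0.3994 bits

H(P,Q) = 1.8922 + 0.3994 = 2.2916 bits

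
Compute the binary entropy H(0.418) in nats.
0.6796 nats

The binary entropy function is:
H(p) = -p log(p) - (1-p) log(1-p)

H(0.418) = -0.418 × log_e(0.418) - 0.582 × log_e(0.582)
H(0.418) = 0.6796 nats

Note: Binary entropy is maximized at p=0.5 (H=1 bit) and minimized at p=0 or p=1 (H=0).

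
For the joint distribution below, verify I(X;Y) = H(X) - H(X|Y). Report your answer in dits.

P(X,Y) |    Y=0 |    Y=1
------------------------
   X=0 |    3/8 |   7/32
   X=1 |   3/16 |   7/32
I(X;Y) = 0.0062 dits

Mutual information has multiple equivalent forms:
- I(X;Y) = H(X) - H(X|Y)
- I(X;Y) = H(Y) - H(Y|X)
- I(X;Y) = H(X) + H(Y) - H(X,Y)

Computing all quantities:
H(X) = 0.2934, H(Y) = 0.2976, H(X,Y) = 0.5848
H(X|Y) = 0.2872, H(Y|X) = 0.2915

Verification:
H(X) - H(X|Y) = 0.2934 - 0.2872 = 0.0062
H(Y) - H(Y|X) = 0.2976 - 0.2915 = 0.0062
H(X) + H(Y) - H(X,Y) = 0.2934 + 0.2976 - 0.5848 = 0.0062

All forms give I(X;Y) = 0.0062 dits. ✓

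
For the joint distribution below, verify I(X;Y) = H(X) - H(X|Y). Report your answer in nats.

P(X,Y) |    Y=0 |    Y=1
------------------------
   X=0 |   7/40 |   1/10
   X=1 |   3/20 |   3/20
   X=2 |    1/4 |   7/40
I(X;Y) = 0.0057 nats

Mutual information has multiple equivalent forms:
- I(X;Y) = H(X) - H(X|Y)
- I(X;Y) = H(Y) - H(Y|X)
- I(X;Y) = H(X) + H(Y) - H(X,Y)

Computing all quantities:
H(X) = 1.0799, H(Y) = 0.6819, H(X,Y) = 1.7560
H(X|Y) = 1.0742, H(Y|X) = 0.6761

Verification:
H(X) - H(X|Y) = 1.0799 - 1.0742 = 0.0057
H(Y) - H(Y|X) = 0.6819 - 0.6761 = 0.0057
H(X) + H(Y) - H(X,Y) = 1.0799 + 0.6819 - 1.7560 = 0.0057

All forms give I(X;Y) = 0.0057 nats. ✓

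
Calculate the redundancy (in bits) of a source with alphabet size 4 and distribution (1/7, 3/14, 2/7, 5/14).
0.0758 bits

Redundancy measures how far a source is from maximum entropy:
R = H_max - H(X)

Maximum entropy for 4 symbols: H_max = log_2(4) = 2.0000 bits
Actual entropy: H(X) = 1.9242 bits
Redundancy: R = 2.0000 - 1.9242 = 0.0758 bits

This redundancy represents potential for compression: the source could be compressed by 0.0758 bits per symbol.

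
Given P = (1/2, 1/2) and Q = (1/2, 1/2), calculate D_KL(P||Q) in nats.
0.0000 nats

KL divergence: D_KL(P||Q) = Σ p(x) log(p(x)/q(x))

Computing term by term:
  x=0: 1/2 × log_e[(1/2)/(1/2)] = 1/2 × 0.0000 = 0.0000
  x=1: 1/2 × log_e[(1/2)/(1/2)] = 1/2 × 0.0000 = 0.0000

D_KL(P||Q) = 0.0000 nats

Note: KL divergence is always non-negative and equals 0 iff P = Q.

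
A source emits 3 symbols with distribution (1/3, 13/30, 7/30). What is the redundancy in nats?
0.0305 nats

Redundancy measures how far a source is from maximum entropy:
R = H_max - H(X)

Maximum entropy for 3 symbols: H_max = log_e(3) = 1.0986 nats
Actual entropy: H(X) = 1.0681 nats
Redundancy: R = 1.0986 - 1.0681 = 0.0305 nats

This redundancy represents potential for compression: the source could be compressed by 0.0305 nats per symbol.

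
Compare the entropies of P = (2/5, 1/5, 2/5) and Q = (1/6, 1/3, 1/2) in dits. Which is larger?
P

Computing entropies in dits:
H(P) = 0.4581
H(Q) = 0.4392

Distribution P has higher entropy.

Intuition: The distribution closer to uniform (more spread out) has higher entropy.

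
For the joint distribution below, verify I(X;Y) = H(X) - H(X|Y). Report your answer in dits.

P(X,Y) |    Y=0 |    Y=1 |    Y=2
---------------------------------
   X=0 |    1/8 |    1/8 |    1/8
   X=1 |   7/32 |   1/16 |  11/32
I(X;Y) = 0.0196 dits

Mutual information has multiple equivalent forms:
- I(X;Y) = H(X) - H(X|Y)
- I(X;Y) = H(Y) - H(Y|X)
- I(X;Y) = H(X) + H(Y) - H(X,Y)

Computing all quantities:
H(X) = 0.2873, H(Y) = 0.4500, H(X,Y) = 0.7177
H(X|Y) = 0.2677, H(Y|X) = 0.4304

Verification:
H(X) - H(X|Y) = 0.2873 - 0.2677 = 0.0196
H(Y) - H(Y|X) = 0.4500 - 0.4304 = 0.0196
H(X) + H(Y) - H(X,Y) = 0.2873 + 0.4500 - 0.7177 = 0.0196

All forms give I(X;Y) = 0.0196 dits. ✓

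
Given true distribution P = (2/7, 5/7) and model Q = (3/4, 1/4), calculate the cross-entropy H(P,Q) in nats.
1.0724 nats

Cross-entropy: H(P,Q) = -Σ p(x) log q(x)

Alternatively: H(P,Q) = H(P) + D_KL(P||Q)
H(P) = 0.5983 nats
D_KL(P||Q) = 0.4741 nats

H(P,Q) = 0.5983 + 0.4741 = 1.0724 nats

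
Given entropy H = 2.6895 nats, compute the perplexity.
14.7243

Perplexity is e^H (or exp(H) for natural log).

H = 2.6895 nats
Perplexity = e^2.6895 = 14.7243

Interpretation: The model's uncertainty is equivalent to choosing uniformly among 14.7 options.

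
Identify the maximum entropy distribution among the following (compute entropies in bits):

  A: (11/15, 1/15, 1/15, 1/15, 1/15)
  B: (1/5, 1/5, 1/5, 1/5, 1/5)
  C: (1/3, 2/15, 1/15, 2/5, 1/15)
B

For a discrete distribution over n outcomes, entropy is maximized by the uniform distribution.

Computing entropies:
H(A) = 1.3700 bits
H(B) = 2.3219 bits
H(C) = 1.9656 bits

The uniform distribution (where all probabilities equal 1/5) achieves the maximum entropy of log_2(5) = 2.3219 bits.

Distribution B has the highest entropy.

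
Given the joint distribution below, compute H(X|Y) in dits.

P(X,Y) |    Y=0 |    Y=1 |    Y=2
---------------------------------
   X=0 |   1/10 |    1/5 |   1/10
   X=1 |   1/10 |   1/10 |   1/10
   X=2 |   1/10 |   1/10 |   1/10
0.4669 dits

Using the chain rule: H(X|Y) = H(X,Y) - H(Y)

First, compute H(X,Y) = 0.9398 dits

Marginal P(Y) = (3/10, 2/5, 3/10)
H(Y) = 0.4729 dits

H(X|Y) = H(X,Y) - H(Y) = 0.9398 - 0.4729 = 0.4669 dits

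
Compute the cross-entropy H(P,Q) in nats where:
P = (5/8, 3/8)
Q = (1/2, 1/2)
0.6931 nats

Cross-entropy: H(P,Q) = -Σ p(x) log q(x)

Alternatively: H(P,Q) = H(P) + D_KL(P||Q)
H(P) = 0.6616 nats
D_KL(P||Q) = 0.0316 nats

H(P,Q) = 0.6616 + 0.0316 = 0.6931 nats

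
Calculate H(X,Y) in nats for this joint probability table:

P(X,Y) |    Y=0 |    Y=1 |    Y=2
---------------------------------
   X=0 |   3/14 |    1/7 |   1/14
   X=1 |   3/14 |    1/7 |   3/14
1.7348 nats

Joint entropy is H(X,Y) = -Σ_{x,y} p(x,y) log p(x,y).

Summing over all non-zero entries:
H(X,Y) = -[3/14·log_e(3/14) + 1/7·log_e(1/7) + 1/14·log_e(1/14) + 3/14·log_e(3/14) + 1/7·log_e(1/7) + 3/14·log_e(3/14)]
H(X,Y) = 1.7348 nats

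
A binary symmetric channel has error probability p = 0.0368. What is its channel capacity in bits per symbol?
0.7726 bits

For a binary symmetric channel (BSC) with error probability p:
Capacity C = 1 - H(p) bits per symbol

where H(p) = -p log₂(p) - (1-p) log₂(1-p) is the binary entropy function.

H(0.0368) = 0.2274 bits
C = 1 - 0.2274 = 0.7726 bits per symbol

This means we can reliably transmit up to 0.7726 bits of information per channel use.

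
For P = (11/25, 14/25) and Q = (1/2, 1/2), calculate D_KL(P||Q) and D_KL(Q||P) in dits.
D_KL(P||Q) = 0.0031, D_KL(Q||P) = 0.0031

KL divergence is not symmetric: D_KL(P||Q) ≠ D_KL(Q||P) in general.

D_KL(P||Q) = 0.0031 dits
D_KL(Q||P) = 0.0031 dits

In this case they happen to be equal (to 4 decimal places).

This asymmetry is why KL divergence is not a true distance metric.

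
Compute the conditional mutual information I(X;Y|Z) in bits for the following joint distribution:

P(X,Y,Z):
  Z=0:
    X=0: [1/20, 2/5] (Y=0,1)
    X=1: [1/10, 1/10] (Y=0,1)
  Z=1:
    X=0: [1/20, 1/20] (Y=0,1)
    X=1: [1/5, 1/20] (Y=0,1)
0.1017 bits

Conditional mutual information: I(X;Y|Z) = H(X|Z) + H(Y|Z) - H(X,Y|Z)

H(Z) = 0.9341
H(X,Z) = 1.8150 → H(X|Z) = 0.8809
H(Y,Z) = 1.7427 → H(Y|Z) = 0.8087
H(X,Y,Z) = 2.5219 → H(X,Y|Z) = 1.5879

I(X;Y|Z) = 0.8809 + 0.8087 - 1.5879 = 0.1017 bits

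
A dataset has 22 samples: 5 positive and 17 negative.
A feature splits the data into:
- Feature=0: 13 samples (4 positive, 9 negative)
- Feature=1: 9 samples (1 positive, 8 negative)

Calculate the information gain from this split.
0.0411 bits

Information Gain = H(Y) - H(Y|Feature)

Before split:
P(positive) = 5/22 = 0.2273
H(Y) = 0.7732 bits

After split:
Feature=0: H = 0.8905 bits (weight = 13/22)
Feature=1: H = 0.5033 bits (weight = 9/22)
H(Y|Feature) = (13/22)×0.8905 + (9/22)×0.5033 = 0.7321 bits

Information Gain = 0.7732 - 0.7321 = 0.0411 bits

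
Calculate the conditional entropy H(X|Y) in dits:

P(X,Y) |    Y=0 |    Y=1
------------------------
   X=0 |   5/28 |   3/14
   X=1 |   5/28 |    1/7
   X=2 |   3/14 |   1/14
0.4599 dits

Using the chain rule: H(X|Y) = H(X,Y) - H(Y)

First, compute H(X,Y) = 0.7565 dits

Marginal P(Y) = (4/7, 3/7)
H(Y) = 0.2966 dits

H(X|Y) = H(X,Y) - H(Y) = 0.7565 - 0.2966 = 0.4599 dits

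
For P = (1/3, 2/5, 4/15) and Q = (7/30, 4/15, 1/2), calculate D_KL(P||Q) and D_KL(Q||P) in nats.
D_KL(P||Q) = 0.1134, D_KL(Q||P) = 0.1230

KL divergence is not symmetric: D_KL(P||Q) ≠ D_KL(Q||P) in general.

D_KL(P||Q) = 0.1134 nats
D_KL(Q||P) = 0.1230 nats

No, they are not equal!

This asymmetry is why KL divergence is not a true distance metric.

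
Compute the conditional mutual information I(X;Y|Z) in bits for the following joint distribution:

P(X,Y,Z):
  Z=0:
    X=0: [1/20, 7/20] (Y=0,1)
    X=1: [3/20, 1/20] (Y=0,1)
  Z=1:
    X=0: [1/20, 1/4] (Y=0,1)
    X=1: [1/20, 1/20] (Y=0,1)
0.2008 bits

Conditional mutual information: I(X;Y|Z) = H(X|Z) + H(Y|Z) - H(X,Y|Z)

H(Z) = 0.9710
H(X,Z) = 1.8464 → H(X|Z) = 0.8755
H(Y,Z) = 1.8464 → H(Y|Z) = 0.8755
H(X,Y,Z) = 2.5211 → H(X,Y|Z) = 1.5502

I(X;Y|Z) = 0.8755 + 0.8755 - 1.5502 = 0.2008 bits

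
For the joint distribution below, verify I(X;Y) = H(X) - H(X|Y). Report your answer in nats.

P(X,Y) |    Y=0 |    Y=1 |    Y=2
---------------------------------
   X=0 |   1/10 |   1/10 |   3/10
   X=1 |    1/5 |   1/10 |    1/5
I(X;Y) = 0.0271 nats

Mutual information has multiple equivalent forms:
- I(X;Y) = H(X) - H(X|Y)
- I(X;Y) = H(Y) - H(Y|X)
- I(X;Y) = H(X) + H(Y) - H(X,Y)

Computing all quantities:
H(X) = 0.6931, H(Y) = 1.0297, H(X,Y) = 1.6957
H(X|Y) = 0.6661, H(Y|X) = 1.0026

Verification:
H(X) - H(X|Y) = 0.6931 - 0.6661 = 0.0271
H(Y) - H(Y|X) = 1.0297 - 1.0026 = 0.0271
H(X) + H(Y) - H(X,Y) = 0.6931 + 1.0297 - 1.6957 = 0.0271

All forms give I(X;Y) = 0.0271 nats. ✓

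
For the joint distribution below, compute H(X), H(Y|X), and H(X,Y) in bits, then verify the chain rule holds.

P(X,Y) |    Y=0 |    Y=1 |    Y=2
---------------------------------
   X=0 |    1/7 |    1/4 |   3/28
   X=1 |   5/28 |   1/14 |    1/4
H(X,Y) = 2.4621, H(X) = 1.0000, H(Y|X) = 1.4621 (all in bits)

Chain rule: H(X,Y) = H(X) + H(Y|X)

Left side — joint entropy directly:
H(X,Y) = -Σ p(x,y) log p(x,y) = 2.4621 bits

Right side — compute H(Y|X) from the conditional distributions:
P(X) = (1/2, 1/2), so H(X) = 1.0000 bits
H(Y|X) = Σ_x P(X=x) · H(Y|X=x):
  P(Y|X=0) = (2/7, 1/2, 3/14), H(Y|X=0) = 1.4926, weight P(X=0) = 1/2
  P(Y|X=1) = (5/14, 1/7, 1/2), H(Y|X=1) = 1.4316, weight P(X=1) = 1/2
H(Y|X) = 1.4621 bits

H(X) + H(Y|X) = 1.0000 + 1.4621 = 2.4621 bits

Both sides equal 2.4621 bits. ✓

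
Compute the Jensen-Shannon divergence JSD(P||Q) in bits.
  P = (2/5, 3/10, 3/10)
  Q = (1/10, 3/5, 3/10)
0.1063 bits

Jensen-Shannon divergence is:
JSD(P||Q) = 0.5 × D_KL(P||M) + 0.5 × D_KL(Q||M)
where M = 0.5 × (P + Q) is the mixture distribution.

M = 0.5 × (2/5, 3/10, 3/10) + 0.5 × (1/10, 3/5, 3/10) = (1/4, 9/20, 3/10)

D_KL(P||M) = 0.0957 bits
D_KL(Q||M) = 0.1168 bits

JSD(P||Q) = 0.5 × 0.0957 + 0.5 × 0.1168 = 0.1063 bits

Unlike KL divergence, JSD is symmetric and bounded: 0 ≤ JSD ≤ log(2).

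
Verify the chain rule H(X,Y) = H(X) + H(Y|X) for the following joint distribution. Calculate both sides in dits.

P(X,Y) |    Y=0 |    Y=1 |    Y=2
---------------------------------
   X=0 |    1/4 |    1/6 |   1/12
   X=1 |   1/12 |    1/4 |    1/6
H(X,Y) = 0.7403, H(X) = 0.3010, H(Y|X) = 0.4392 (all in dits)

Chain rule: H(X,Y) = H(X) + H(Y|X)

Left side — joint entropy directly:
H(X,Y) = -Σ p(x,y) log p(x,y) = 0.7403 dits

Right side — compute H(Y|X) from the conditional distributions:
P(X) = (1/2, 1/2), so H(X) = 0.3010 dits
H(Y|X) = Σ_x P(X=x) · H(Y|X=x):
  P(Y|X=0) = (1/2, 1/3, 1/6), H(Y|X=0) = 0.4392, weight P(X=0) = 1/2
  P(Y|X=1) = (1/6, 1/2, 1/3), H(Y|X=1) = 0.4392, weight P(X=1) = 1/2
H(Y|X) = 0.4392 dits

H(X) + H(Y|X) = 0.3010 + 0.4392 = 0.7403 dits

Both sides equal 0.7403 dits. ✓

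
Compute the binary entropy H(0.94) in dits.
0.0986 dits

The binary entropy function is:
H(p) = -p log(p) - (1-p) log(1-p)

H(0.94) = -0.94 × log_10(0.94) - 0.06 × log_10(0.06)
H(0.94) = 0.0986 dits

Note: Binary entropy is maximized at p=0.5 (H=1 bit) and minimized at p=0 or p=1 (H=0).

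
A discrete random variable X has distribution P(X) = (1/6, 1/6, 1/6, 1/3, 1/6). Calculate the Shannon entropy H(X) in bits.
2.2516 bits

Shannon entropy is H(X) = -Σ p(x) log p(x).

For P = (1/6, 1/6, 1/6, 1/3, 1/6):
H = -1/6 × log_2(1/6) -1/6 × log_2(1/6) -1/6 × log_2(1/6) -1/3 × log_2(1/3) -1/6 × log_2(1/6)
H = 2.2516 bits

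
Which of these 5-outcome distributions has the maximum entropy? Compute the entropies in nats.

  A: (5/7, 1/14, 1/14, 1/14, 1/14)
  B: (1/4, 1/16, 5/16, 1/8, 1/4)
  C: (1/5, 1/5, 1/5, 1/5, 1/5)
C

For a discrete distribution over n outcomes, entropy is maximized by the uniform distribution.

Computing entropies:
H(A) = 0.9944 nats
H(B) = 1.4898 nats
H(C) = 1.6094 nats

The uniform distribution (where all probabilities equal 1/5) achieves the maximum entropy of log_e(5) = 1.6094 nats.

Distribution C has the highest entropy.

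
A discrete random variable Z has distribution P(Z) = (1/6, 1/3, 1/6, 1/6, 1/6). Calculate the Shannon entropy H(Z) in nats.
1.5607 nats

Shannon entropy is H(X) = -Σ p(x) log p(x).

For P = (1/6, 1/3, 1/6, 1/6, 1/6):
H = -1/6 × log_e(1/6) -1/3 × log_e(1/3) -1/6 × log_e(1/6) -1/6 × log_e(1/6) -1/6 × log_e(1/6)
H = 1.5607 nats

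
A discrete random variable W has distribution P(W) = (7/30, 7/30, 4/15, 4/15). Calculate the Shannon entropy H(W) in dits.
0.6011 dits

Shannon entropy is H(X) = -Σ p(x) log p(x).

For P = (7/30, 7/30, 4/15, 4/15):
H = -7/30 × log_10(7/30) -7/30 × log_10(7/30) -4/15 × log_10(4/15) -4/15 × log_10(4/15)
H = 0.6011 dits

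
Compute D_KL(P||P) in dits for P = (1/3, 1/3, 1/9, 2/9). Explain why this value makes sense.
0.0000 dits

KL divergence satisfies the Gibbs inequality: D_KL(P||Q) ≥ 0 for all distributions P, Q.

D_KL(P||Q) = Σ p(x) log(p(x)/q(x))
Each term is p(x) × log_10(p(x)/p(x)) = p(x) × log_10(1) = 0, so the sum is 0.
D_KL(P||Q) = 0.0000 dits

When P = Q, the KL divergence is exactly 0, as there is no 'divergence' between identical distributions.

This non-negativity is a fundamental property: relative entropy cannot be negative because it measures how different Q is from P.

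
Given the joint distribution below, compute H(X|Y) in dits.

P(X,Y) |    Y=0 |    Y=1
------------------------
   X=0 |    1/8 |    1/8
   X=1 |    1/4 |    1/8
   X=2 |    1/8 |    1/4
0.4515 dits

Using the chain rule: H(X|Y) = H(X,Y) - H(Y)

First, compute H(X,Y) = 0.7526 dits

Marginal P(Y) = (1/2, 1/2)
H(Y) = 0.3010 dits

H(X|Y) = H(X,Y) - H(Y) = 0.7526 - 0.3010 = 0.4515 dits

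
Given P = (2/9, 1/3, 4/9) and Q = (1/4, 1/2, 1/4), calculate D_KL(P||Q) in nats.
0.0944 nats

KL divergence: D_KL(P||Q) = Σ p(x) log(p(x)/q(x))

Computing term by term:
  x=0: 2/9 × log_e[(2/9)/(1/4)] = 2/9 × -0.1178 = -0.0262
  x=1: 1/3 × log_e[(1/3)/(1/2)] = 1/3 × -0.4055 = -0.1352
  x=2: 4/9 × log_e[(4/9)/(1/4)] = 4/9 × 0.5754 = 0.2557

D_KL(P||Q) = 0.0944 nats

Note: KL divergence is always non-negative and equals 0 iff P = Q.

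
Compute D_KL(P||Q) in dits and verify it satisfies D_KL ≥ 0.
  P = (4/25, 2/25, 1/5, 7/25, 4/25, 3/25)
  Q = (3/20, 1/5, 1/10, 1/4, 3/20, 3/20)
0.0395 dits

KL divergence satisfies the Gibbs inequality: D_KL(P||Q) ≥ 0 for all distributions P, Q.

D_KL(P||Q) = Σ p(x) log(p(x)/q(x))
Term by term:
  x=0: 4/25 × log_10[(4/25)/(3/20)] = 0.0045
  x=1: 2/25 × log_10[(2/25)/(1/5)] = -0.0318
  x=2: 1/5 × log_10[(1/5)/(1/10)] = 0.0602
  x=3: 7/25 × log_10[(7/25)/(1/4)] = 0.0138
  x=4: 4/25 × log_10[(4/25)/(3/20)] = 0.0045
  x=5: 3/25 × log_10[(3/25)/(3/20)] = -0.0116
D_KL(P||Q) = 0.0395 dits

D_KL(P||Q) = 0.0395 ≥ 0 ✓

This non-negativity is a fundamental property: relative entropy cannot be negative because it measures how different Q is from P.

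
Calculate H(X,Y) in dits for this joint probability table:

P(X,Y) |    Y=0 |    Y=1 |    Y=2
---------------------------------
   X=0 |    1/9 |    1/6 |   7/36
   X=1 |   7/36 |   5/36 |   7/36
0.7697 dits

Joint entropy is H(X,Y) = -Σ_{x,y} p(x,y) log p(x,y).

Summing over all non-zero entries:
H(X,Y) = -[1/9·log_10(1/9) + 1/6·log_10(1/6) + 7/36·log_10(7/36) + 7/36·log_10(7/36) + 5/36·log_10(5/36) + 7/36·log_10(7/36)]
H(X,Y) = 0.7697 dits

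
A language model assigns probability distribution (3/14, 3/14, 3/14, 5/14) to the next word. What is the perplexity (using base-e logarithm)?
3.8884

Perplexity is e^H (or exp(H) for natural log).

First, H = -Σ p log p = 1.3580 nats
Perplexity = e^1.3580 = 3.8884

Interpretation: The model's uncertainty is equivalent to choosing uniformly among 3.9 options.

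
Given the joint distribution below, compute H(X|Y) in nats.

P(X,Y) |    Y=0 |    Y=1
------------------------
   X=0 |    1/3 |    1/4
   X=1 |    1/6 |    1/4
0.6648 nats

Using the chain rule: H(X|Y) = H(X,Y) - H(Y)

First, compute H(X,Y) = 1.3580 nats

Marginal P(Y) = (1/2, 1/2)
H(Y) = 0.6931 nats

H(X|Y) = H(X,Y) - H(Y) = 1.3580 - 0.6931 = 0.6648 nats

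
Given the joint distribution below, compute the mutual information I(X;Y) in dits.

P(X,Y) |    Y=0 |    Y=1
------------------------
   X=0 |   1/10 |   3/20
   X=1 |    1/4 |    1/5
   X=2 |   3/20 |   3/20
0.0034 dits

Mutual information: I(X;Y) = H(X) + H(Y) - H(X,Y)

Marginals:
P(X) = (1/4, 9/20, 3/10), H(X) = 0.4634 dits
P(Y) = (1/2, 1/2), H(Y) = 0.3010 dits

Joint entropy: H(X,Y) = 0.7611 dits

I(X;Y) = 0.4634 + 0.3010 - 0.7611 = 0.0034 dits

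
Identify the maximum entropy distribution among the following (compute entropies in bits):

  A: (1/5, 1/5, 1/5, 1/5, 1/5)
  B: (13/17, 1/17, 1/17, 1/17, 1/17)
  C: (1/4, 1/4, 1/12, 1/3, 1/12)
A

For a discrete distribution over n outcomes, entropy is maximized by the uniform distribution.

Computing entropies:
H(A) = 2.3219 bits
H(B) = 1.2577 bits
H(C) = 2.1258 bits

The uniform distribution (where all probabilities equal 1/5) achieves the maximum entropy of log_2(5) = 2.3219 bits.

Distribution A has the highest entropy.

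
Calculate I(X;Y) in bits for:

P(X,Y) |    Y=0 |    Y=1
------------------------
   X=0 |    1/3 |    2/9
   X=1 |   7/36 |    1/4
0.0189 bits

Mutual information: I(X;Y) = H(X) + H(Y) - H(X,Y)

Marginals:
P(X) = (5/9, 4/9), H(X) = 0.9911 bits
P(Y) = (19/36, 17/36), H(Y) = 0.9978 bits

Joint entropy: H(X,Y) = 1.9699 bits

I(X;Y) = 0.9911 + 0.9978 - 1.9699 = 0.0189 bits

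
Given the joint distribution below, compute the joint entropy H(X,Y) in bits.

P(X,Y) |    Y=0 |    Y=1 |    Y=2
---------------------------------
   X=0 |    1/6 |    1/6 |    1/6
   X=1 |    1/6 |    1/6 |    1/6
2.5850 bits

Joint entropy is H(X,Y) = -Σ_{x,y} p(x,y) log p(x,y).

Summing over all non-zero entries:
H(X,Y) = -[1/6·log_2(1/6) + 1/6·log_2(1/6) + 1/6·log_2(1/6) + 1/6·log_2(1/6) + 1/6·log_2(1/6) + 1/6·log_2(1/6)]
H(X,Y) = 2.5850 bits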